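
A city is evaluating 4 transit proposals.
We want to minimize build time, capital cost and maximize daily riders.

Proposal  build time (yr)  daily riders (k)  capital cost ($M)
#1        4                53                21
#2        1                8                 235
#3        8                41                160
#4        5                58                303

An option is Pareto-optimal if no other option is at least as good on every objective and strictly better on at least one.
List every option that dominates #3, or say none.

#1: build time 4≤8, daily riders 53≥41, capital cost 21≤160 — dominates #3.
Others (#2, #4) are each worse than #3 on at least one objective.

#1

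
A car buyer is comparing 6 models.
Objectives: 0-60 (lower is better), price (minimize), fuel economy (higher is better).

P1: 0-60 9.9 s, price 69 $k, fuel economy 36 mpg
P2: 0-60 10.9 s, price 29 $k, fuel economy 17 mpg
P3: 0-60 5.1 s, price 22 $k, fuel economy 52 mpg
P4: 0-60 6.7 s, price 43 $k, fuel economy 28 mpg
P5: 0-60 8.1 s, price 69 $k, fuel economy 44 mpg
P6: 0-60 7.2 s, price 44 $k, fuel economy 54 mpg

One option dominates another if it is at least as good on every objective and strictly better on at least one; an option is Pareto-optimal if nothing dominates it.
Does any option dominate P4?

Yes

P3 vs P4: 0-60 5.1≤6.7, price 22≤43, fuel economy 52≥28 — P3 is at least as good on every objective and strictly better on at least one, so P3 dominates P4.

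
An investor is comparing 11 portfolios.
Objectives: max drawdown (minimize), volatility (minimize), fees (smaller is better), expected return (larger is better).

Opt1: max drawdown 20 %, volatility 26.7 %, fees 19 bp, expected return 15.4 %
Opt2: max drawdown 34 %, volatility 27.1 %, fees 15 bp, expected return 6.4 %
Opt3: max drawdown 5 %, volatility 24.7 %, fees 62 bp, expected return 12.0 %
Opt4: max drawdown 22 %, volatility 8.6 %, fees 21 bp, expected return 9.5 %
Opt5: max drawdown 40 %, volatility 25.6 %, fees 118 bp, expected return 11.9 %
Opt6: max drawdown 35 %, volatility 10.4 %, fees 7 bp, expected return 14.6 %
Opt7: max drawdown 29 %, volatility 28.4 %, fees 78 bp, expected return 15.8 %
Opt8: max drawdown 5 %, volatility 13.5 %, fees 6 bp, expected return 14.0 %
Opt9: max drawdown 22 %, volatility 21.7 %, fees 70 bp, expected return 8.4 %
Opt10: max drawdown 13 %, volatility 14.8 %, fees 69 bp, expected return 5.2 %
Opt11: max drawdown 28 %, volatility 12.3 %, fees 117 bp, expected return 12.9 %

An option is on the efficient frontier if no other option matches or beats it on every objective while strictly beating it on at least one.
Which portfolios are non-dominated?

Opt1, Opt4, Opt6, Opt7, Opt8, Opt11

Opt1: not dominated.
Opt2: dominated by Opt8 (max drawdown 5≤34, volatility 13.5≤27.1, fees 6≤15, expected return 14.0≥6.4).
Opt3: dominated by Opt8 (max drawdown 5≤5, volatility 13.5≤24.7, fees 6≤62, expected return 14.0≥12.0).
Opt4: not dominated (best volatility).
Opt5: dominated by Opt3 (max drawdown 5≤40, volatility 24.7≤25.6, fees 62≤118, expected return 12.0≥11.9).
Opt6: not dominated.
Opt7: not dominated (best expected return).
Opt8: not dominated (best fees).
Opt9: dominated by Opt4 (max drawdown 22≤22, volatility 8.6≤21.7, fees 21≤70, expected return 9.5≥8.4).
Opt10: dominated by Opt8 (max drawdown 5≤13, volatility 13.5≤14.8, fees 6≤69, expected return 14.0≥5.2).
Opt11: not dominated.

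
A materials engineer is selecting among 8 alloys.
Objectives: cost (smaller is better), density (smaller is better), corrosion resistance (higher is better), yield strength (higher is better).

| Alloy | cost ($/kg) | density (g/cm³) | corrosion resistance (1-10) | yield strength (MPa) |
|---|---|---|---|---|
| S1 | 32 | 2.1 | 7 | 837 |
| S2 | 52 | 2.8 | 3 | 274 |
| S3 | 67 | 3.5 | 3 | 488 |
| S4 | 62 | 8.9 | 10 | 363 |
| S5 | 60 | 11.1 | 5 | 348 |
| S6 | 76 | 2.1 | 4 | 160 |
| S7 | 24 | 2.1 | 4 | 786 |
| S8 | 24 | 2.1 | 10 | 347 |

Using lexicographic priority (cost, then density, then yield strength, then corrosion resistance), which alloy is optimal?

First minimize cost: best is 24, kept {S7, S8}.
Then minimize density: best is 2.1, kept {S7, S8}.
Then maximize yield strength: best is 786, kept {S7}.

S7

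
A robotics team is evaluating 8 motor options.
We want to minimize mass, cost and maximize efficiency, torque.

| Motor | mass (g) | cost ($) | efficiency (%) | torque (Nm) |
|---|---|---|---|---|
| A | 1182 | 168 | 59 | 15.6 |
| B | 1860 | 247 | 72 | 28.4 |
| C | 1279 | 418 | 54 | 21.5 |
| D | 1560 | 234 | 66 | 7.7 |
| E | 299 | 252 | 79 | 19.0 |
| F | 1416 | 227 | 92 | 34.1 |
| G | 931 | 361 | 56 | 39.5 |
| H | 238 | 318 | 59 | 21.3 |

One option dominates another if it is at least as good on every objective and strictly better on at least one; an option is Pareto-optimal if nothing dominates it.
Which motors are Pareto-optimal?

A, E, F, G, H

A: not dominated (best cost).
B: dominated by F (mass 1416≤1860, cost 227≤247, efficiency 92≥72, torque 34.1≥28.4).
C: dominated by G (mass 931≤1279, cost 361≤418, efficiency 56≥54, torque 39.5≥21.5).
D: dominated by F (mass 1416≤1560, cost 227≤234, efficiency 92≥66, torque 34.1≥7.7).
E: not dominated.
F: not dominated (best efficiency).
G: not dominated (best torque).
H: not dominated (best mass).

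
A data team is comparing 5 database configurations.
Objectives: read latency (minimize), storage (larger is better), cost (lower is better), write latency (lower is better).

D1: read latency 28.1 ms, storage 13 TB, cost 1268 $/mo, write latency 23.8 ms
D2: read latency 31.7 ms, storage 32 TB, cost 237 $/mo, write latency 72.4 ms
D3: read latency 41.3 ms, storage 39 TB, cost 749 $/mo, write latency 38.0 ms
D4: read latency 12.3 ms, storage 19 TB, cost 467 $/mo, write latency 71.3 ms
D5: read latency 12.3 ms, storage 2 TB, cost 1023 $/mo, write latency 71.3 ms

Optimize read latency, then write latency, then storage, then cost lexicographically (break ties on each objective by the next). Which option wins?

D4

First minimize read latency: best is 12.3, kept {D4, D5}.
Then minimize write latency: best is 71.3, kept {D4, D5}.
Then maximize storage: best is 19, kept {D4}.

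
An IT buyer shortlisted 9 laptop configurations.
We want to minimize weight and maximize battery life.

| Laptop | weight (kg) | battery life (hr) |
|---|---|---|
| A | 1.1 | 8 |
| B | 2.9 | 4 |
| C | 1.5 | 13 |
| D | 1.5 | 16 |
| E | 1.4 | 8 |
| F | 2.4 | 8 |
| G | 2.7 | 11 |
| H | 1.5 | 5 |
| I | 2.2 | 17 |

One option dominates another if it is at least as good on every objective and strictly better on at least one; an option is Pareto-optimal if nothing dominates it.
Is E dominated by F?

No

F vs E: F is worse on weight (2.4 vs 1.4), so it does not dominate E.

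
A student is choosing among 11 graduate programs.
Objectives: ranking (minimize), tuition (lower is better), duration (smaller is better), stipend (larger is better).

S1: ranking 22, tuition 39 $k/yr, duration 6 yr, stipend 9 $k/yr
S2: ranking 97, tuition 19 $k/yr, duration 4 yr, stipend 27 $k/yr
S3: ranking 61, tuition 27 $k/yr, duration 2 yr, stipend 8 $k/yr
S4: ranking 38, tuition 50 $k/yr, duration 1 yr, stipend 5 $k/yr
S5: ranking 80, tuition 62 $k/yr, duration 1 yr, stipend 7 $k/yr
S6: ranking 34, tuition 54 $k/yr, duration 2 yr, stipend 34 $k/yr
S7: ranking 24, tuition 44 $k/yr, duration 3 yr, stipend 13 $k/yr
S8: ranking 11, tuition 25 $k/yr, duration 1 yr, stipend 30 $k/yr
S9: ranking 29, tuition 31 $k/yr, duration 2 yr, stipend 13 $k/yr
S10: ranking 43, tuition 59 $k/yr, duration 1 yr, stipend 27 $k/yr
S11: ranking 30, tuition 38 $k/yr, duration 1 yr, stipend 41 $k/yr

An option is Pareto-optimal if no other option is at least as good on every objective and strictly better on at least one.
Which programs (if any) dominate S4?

S8, S11

S8: ranking 11≤38, tuition 25≤50, duration 1≤1, stipend 30≥5 — dominates S4.
S11: ranking 30≤38, tuition 38≤50, duration 1≤1, stipend 41≥5 — dominates S4.
Others (S1, S2, S3, S5, S6, S7, S9, S10) are each worse than S4 on at least one objective.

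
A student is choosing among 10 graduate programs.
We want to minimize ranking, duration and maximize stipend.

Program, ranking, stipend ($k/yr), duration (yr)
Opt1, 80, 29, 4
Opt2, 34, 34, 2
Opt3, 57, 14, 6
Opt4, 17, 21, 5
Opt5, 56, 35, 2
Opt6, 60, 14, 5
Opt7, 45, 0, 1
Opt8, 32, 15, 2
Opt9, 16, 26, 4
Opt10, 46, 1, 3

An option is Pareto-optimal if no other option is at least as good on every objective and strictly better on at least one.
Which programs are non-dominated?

Opt1: dominated by Opt2 (ranking 34≤80, stipend 34≥29, duration 2≤4).
Opt2: not dominated.
Opt3: dominated by Opt2 (ranking 34≤57, stipend 34≥14, duration 2≤6).
Opt4: dominated by Opt9 (ranking 16≤17, stipend 26≥21, duration 4≤5).
Opt5: not dominated (best stipend).
Opt6: dominated by Opt2 (ranking 34≤60, stipend 34≥14, duration 2≤5).
Opt7: not dominated (best duration).
Opt8: not dominated.
Opt9: not dominated (best ranking).
Opt10: dominated by Opt2 (ranking 34≤46, stipend 34≥1, duration 2≤3).

Opt2, Opt5, Opt7, Opt8, Opt9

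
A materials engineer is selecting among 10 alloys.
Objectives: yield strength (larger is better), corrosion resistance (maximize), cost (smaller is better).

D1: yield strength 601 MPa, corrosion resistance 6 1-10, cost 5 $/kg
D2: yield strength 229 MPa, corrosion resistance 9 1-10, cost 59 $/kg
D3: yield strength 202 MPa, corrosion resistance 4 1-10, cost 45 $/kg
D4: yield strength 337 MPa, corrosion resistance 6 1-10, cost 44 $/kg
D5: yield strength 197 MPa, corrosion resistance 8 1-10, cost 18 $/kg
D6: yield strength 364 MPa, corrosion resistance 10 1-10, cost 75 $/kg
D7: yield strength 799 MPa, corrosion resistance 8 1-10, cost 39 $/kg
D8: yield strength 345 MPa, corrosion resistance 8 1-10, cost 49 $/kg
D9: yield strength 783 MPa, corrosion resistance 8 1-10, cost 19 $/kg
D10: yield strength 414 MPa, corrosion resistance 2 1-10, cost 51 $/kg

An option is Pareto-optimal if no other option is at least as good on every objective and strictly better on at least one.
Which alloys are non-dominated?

D1: not dominated (best cost).
D2: not dominated.
D3: dominated by D1 (yield strength 601≥202, corrosion resistance 6≥4, cost 5≤45).
D4: dominated by D1 (yield strength 601≥337, corrosion resistance 6≥6, cost 5≤44).
D5: not dominated.
D6: not dominated (best corrosion resistance).
D7: not dominated (best yield strength).
D8: dominated by D7 (yield strength 799≥345, corrosion resistance 8≥8, cost 39≤49).
D9: not dominated.
D10: dominated by D1 (yield strength 601≥414, corrosion resistance 6≥2, cost 5≤51).

D1, D2, D5, D6, D7, D9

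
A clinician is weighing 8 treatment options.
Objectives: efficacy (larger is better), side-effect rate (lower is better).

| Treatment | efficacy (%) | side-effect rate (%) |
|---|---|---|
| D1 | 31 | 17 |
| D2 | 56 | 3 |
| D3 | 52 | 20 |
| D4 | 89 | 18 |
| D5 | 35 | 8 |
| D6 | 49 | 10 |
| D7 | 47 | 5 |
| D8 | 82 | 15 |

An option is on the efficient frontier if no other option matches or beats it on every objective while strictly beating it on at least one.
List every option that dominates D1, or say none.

D2, D5, D6, D7, D8

D2: efficacy 56≥31, side-effect rate 3≤17 — dominates D1.
D5: efficacy 35≥31, side-effect rate 8≤17 — dominates D1.
D6: efficacy 49≥31, side-effect rate 10≤17 — dominates D1.
D7: efficacy 47≥31, side-effect rate 5≤17 — dominates D1.
D8: efficacy 82≥31, side-effect rate 15≤17 — dominates D1.
Others (D3, D4) are each worse than D1 on at least one objective.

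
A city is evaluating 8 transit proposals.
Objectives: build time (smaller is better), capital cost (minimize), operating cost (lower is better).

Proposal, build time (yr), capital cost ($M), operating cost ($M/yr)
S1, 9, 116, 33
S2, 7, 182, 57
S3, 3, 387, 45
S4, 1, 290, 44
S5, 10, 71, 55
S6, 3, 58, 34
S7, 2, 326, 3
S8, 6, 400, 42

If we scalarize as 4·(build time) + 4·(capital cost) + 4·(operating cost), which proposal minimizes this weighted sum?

S6

S1: 4·9 + 4·116 + 4·33 = 632
S2: 4·7 + 4·182 + 4·57 = 984
S3: 4·3 + 4·387 + 4·45 = 1740
S4: 4·1 + 4·290 + 4·44 = 1340
S5: 4·10 + 4·71 + 4·55 = 544
S6: 4·3 + 4·58 + 4·34 = 380
S7: 4·2 + 4·326 + 4·3 = 1324
S8: 4·6 + 4·400 + 4·42 = 1792
Lowest: S6 at 380.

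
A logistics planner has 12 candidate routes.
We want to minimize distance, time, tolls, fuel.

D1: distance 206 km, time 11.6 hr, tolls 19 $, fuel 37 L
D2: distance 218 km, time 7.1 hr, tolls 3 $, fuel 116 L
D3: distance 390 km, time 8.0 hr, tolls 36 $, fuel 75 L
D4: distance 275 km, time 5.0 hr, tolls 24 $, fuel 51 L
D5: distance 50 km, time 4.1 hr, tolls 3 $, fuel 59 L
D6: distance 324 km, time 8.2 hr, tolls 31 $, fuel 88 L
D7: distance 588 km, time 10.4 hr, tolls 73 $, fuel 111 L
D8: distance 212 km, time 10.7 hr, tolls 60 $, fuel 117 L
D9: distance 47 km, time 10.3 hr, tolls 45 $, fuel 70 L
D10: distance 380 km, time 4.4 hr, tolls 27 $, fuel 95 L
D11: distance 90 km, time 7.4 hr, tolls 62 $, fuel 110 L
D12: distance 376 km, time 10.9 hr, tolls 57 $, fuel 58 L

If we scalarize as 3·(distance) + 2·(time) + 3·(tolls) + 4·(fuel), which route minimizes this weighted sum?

D1: 3·206 + 2·11.6 + 3·19 + 4·37 = 846.2
D2: 3·218 + 2·7.1 + 3·3 + 4·116 = 1141.2
D3: 3·390 + 2·8.0 + 3·36 + 4·75 = 1594.0
D4: 3·275 + 2·5.0 + 3·24 + 4·51 = 1111.0
D5: 3·50 + 2·4.1 + 3·3 + 4·59 = 403.2
D6: 3·324 + 2·8.2 + 3·31 + 4·88 = 1433.4
D7: 3·588 + 2·10.4 + 3·73 + 4·111 = 2447.8
D8: 3·212 + 2·10.7 + 3·60 + 4·117 = 1305.4
D9: 3·47 + 2·10.3 + 3·45 + 4·70 = 576.6
D10: 3·380 + 2·4.4 + 3·27 + 4·95 = 1609.8
D11: 3·90 + 2·7.4 + 3·62 + 4·110 = 910.8
D12: 3·376 + 2·10.9 + 3·57 + 4·58 = 1552.8
Lowest: D5 at 403.2.

D5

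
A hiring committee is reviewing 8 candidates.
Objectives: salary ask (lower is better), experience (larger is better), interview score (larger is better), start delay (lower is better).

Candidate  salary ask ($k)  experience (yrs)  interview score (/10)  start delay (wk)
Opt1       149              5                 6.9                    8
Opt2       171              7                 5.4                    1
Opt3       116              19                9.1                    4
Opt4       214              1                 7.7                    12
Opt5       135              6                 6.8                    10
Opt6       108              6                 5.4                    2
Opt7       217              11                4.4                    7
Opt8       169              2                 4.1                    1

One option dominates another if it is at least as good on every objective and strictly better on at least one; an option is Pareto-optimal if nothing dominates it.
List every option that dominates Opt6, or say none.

none

Opt1: worse on salary ask (149 vs 108).
Opt2: worse on salary ask (171 vs 108).
Opt3: worse on salary ask (116 vs 108).
Opt4: worse on salary ask (214 vs 108).
Opt5: worse on salary ask (135 vs 108).
Opt7: worse on salary ask (217 vs 108).
Opt8: worse on salary ask (169 vs 108).
No option dominates Opt6.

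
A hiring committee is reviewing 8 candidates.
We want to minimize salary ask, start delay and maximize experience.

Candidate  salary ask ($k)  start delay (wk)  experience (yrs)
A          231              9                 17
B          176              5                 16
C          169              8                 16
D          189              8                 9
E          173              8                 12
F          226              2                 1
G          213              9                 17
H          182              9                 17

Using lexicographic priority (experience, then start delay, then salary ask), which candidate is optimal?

H

First maximize experience: best is 17, kept {A, G, H}.
Then minimize start delay: best is 9, kept {A, G, H}.
Then minimize salary ask: best is 182, kept {H}.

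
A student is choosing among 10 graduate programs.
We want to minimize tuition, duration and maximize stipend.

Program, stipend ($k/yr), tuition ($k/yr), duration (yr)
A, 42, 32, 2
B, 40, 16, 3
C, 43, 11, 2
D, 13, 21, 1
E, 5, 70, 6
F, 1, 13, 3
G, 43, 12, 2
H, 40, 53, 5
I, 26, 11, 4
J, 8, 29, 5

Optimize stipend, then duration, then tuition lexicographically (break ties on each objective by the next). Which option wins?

C

First maximize stipend: best is 43, kept {C, G}.
Then minimize duration: best is 2, kept {C, G}.
Then minimize tuition: best is 11, kept {C}.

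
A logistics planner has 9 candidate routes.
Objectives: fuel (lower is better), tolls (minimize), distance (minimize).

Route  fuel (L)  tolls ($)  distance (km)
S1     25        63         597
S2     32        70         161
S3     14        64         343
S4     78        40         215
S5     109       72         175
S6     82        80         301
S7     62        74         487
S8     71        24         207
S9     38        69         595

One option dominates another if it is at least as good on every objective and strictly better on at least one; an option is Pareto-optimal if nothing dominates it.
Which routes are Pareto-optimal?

S1: not dominated.
S2: not dominated (best distance).
S3: not dominated (best fuel).
S4: dominated by S8 (fuel 71≤78, tolls 24≤40, distance 207≤215).
S5: dominated by S2 (fuel 32≤109, tolls 70≤72, distance 161≤175).
S6: dominated by S2 (fuel 32≤82, tolls 70≤80, distance 161≤301).
S7: dominated by S2 (fuel 32≤62, tolls 70≤74, distance 161≤487).
S8: not dominated (best tolls).
S9: dominated by S3 (fuel 14≤38, tolls 64≤69, distance 343≤595).

S1, S2, S3, S8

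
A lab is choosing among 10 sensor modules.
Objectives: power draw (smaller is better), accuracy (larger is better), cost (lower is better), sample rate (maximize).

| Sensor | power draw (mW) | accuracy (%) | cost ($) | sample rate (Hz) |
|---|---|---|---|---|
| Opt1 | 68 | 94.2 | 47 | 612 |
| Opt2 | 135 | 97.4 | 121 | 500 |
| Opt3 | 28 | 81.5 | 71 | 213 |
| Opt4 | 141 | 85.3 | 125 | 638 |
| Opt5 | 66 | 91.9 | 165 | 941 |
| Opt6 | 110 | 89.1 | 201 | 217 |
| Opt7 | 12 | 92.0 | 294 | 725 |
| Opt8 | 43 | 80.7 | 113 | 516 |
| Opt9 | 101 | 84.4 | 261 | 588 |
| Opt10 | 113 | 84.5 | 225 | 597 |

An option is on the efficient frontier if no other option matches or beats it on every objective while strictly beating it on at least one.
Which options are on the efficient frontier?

Opt1, Opt2, Opt3, Opt4, Opt5, Opt7, Opt8

Opt1: not dominated (best cost).
Opt2: not dominated (best accuracy).
Opt3: not dominated.
Opt4: not dominated.
Opt5: not dominated (best sample rate).
Opt6: dominated by Opt1 (power draw 68≤110, accuracy 94.2≥89.1, cost 47≤201, sample rate 612≥217).
Opt7: not dominated (best power draw).
Opt8: not dominated.
Opt9: dominated by Opt1 (power draw 68≤101, accuracy 94.2≥84.4, cost 47≤261, sample rate 612≥588).
Opt10: dominated by Opt1 (power draw 68≤113, accuracy 94.2≥84.5, cost 47≤225, sample rate 612≥597).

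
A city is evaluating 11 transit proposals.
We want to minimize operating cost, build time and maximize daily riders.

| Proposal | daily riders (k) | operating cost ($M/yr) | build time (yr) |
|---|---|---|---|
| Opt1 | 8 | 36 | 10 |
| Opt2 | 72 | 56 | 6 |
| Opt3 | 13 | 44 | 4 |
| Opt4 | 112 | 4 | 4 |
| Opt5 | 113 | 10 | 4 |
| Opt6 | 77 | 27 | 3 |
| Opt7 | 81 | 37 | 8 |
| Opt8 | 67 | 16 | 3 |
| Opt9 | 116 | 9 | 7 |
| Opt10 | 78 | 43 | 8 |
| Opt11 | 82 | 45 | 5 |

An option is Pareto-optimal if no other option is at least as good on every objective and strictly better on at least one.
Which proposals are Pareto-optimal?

Opt1: dominated by Opt4 (daily riders 112≥8, operating cost 4≤36, build time 4≤10).
Opt2: dominated by Opt4 (daily riders 112≥72, operating cost 4≤56, build time 4≤6).
Opt3: dominated by Opt4 (daily riders 112≥13, operating cost 4≤44, build time 4≤4).
Opt4: not dominated (best operating cost).
Opt5: not dominated.
Opt6: not dominated.
Opt7: dominated by Opt4 (daily riders 112≥81, operating cost 4≤37, build time 4≤8).
Opt8: not dominated.
Opt9: not dominated (best daily riders).
Opt10: dominated by Opt4 (daily riders 112≥78, operating cost 4≤43, build time 4≤8).
Opt11: dominated by Opt4 (daily riders 112≥82, operating cost 4≤45, build time 4≤5).

Opt4, Opt5, Opt6, Opt8, Opt9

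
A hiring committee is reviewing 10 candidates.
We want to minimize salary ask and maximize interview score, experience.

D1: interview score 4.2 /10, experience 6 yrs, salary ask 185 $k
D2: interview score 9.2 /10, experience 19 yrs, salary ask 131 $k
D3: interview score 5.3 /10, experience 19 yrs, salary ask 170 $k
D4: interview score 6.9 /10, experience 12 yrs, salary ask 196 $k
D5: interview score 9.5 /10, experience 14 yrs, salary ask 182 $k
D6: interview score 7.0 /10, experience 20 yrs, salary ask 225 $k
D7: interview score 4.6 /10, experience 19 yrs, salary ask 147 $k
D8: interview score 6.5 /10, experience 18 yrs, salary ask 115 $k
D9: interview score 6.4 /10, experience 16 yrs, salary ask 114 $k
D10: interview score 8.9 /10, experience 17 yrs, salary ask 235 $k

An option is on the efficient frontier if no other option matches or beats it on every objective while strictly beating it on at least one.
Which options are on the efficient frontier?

D2, D5, D6, D8, D9

D1: dominated by D2 (interview score 9.2≥4.2, experience 19≥6, salary ask 131≤185).
D2: not dominated.
D3: dominated by D2 (interview score 9.2≥5.3, experience 19≥19, salary ask 131≤170).
D4: dominated by D2 (interview score 9.2≥6.9, experience 19≥12, salary ask 131≤196).
D5: not dominated (best interview score).
D6: not dominated (best experience).
D7: dominated by D2 (interview score 9.2≥4.6, experience 19≥19, salary ask 131≤147).
D8: not dominated.
D9: not dominated (best salary ask).
D10: dominated by D2 (interview score 9.2≥8.9, experience 19≥17, salary ask 131≤235).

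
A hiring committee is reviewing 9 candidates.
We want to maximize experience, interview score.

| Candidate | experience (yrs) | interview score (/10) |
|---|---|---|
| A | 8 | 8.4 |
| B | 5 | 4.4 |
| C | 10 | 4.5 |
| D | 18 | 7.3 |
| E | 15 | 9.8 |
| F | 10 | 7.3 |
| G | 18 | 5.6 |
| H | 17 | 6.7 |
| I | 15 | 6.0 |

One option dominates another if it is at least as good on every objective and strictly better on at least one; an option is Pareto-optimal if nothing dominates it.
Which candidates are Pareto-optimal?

D, E

A: dominated by E (experience 15≥8, interview score 9.8≥8.4).
B: dominated by A (experience 8≥5, interview score 8.4≥4.4).
C: dominated by D (experience 18≥10, interview score 7.3≥4.5).
D: not dominated.
E: not dominated (best interview score).
F: dominated by D (experience 18≥10, interview score 7.3≥7.3).
G: dominated by D (experience 18≥18, interview score 7.3≥5.6).
H: dominated by D (experience 18≥17, interview score 7.3≥6.7).
I: dominated by D (experience 18≥15, interview score 7.3≥6.0).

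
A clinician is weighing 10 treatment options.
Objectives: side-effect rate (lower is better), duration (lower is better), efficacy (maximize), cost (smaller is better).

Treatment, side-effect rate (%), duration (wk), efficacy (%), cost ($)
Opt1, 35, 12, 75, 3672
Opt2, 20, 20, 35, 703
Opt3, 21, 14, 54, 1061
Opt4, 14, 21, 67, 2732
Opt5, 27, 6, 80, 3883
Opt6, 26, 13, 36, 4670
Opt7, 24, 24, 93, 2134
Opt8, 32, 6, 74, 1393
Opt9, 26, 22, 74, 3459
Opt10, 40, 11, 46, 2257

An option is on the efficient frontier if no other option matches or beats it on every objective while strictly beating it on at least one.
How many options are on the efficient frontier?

Opt1: not dominated.
Opt2: not dominated (best cost).
Opt3: not dominated.
Opt4: not dominated (best side-effect rate).
Opt5: not dominated.
Opt6: not dominated.
Opt7: not dominated (best efficacy).
Opt8: not dominated.
Opt9: not dominated.
Opt10: dominated by Opt8 (side-effect rate 32≤40, duration 6≤11, efficacy 74≥46, cost 1393≤2257).
Pareto-optimal: Opt1, Opt2, Opt3, Opt4, Opt5, Opt6, Opt7, Opt8, Opt9 → 9.

9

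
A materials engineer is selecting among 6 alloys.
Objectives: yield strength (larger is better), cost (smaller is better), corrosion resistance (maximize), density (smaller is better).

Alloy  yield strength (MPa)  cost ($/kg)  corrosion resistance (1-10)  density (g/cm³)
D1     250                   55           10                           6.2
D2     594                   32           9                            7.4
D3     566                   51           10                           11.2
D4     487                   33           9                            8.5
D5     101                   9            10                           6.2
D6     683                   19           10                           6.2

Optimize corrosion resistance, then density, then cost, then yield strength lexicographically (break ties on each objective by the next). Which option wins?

D5

First maximize corrosion resistance: best is 10, kept {D1, D3, D5, D6}.
Then minimize density: best is 6.2, kept {D1, D5, D6}.
Then minimize cost: best is 9, kept {D5}.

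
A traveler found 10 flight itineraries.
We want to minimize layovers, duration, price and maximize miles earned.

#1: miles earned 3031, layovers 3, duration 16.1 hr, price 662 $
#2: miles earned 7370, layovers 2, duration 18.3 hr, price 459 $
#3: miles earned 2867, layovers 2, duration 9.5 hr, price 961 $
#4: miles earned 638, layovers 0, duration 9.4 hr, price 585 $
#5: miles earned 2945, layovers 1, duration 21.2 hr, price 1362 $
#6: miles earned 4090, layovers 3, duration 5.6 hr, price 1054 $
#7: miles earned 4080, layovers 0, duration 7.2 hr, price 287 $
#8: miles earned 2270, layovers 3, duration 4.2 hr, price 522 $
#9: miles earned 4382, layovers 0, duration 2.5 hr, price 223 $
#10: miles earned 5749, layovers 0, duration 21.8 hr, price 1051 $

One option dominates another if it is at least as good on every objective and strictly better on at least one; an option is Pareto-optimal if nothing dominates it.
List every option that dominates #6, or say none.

#9: miles earned 4382≥4090, layovers 0≤3, duration 2.5≤5.6, price 223≤1054 — dominates #6.
Others (#1, #2, #3, #4, #5, #7, #8, #10) are each worse than #6 on at least one objective.

#9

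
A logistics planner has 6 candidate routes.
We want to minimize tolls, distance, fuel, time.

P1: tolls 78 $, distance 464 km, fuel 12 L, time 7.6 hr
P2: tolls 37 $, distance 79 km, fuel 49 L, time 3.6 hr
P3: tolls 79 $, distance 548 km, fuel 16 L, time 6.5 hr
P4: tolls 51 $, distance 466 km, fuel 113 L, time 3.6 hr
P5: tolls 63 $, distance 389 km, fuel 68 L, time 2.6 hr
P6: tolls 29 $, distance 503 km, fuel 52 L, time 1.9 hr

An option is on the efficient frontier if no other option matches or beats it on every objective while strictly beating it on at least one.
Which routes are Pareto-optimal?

P1, P2, P3, P5, P6

P1: not dominated (best fuel).
P2: not dominated (best distance).
P3: not dominated.
P4: dominated by P2 (tolls 37≤51, distance 79≤466, fuel 49≤113, time 3.6≤3.6).
P5: not dominated.
P6: not dominated (best tolls).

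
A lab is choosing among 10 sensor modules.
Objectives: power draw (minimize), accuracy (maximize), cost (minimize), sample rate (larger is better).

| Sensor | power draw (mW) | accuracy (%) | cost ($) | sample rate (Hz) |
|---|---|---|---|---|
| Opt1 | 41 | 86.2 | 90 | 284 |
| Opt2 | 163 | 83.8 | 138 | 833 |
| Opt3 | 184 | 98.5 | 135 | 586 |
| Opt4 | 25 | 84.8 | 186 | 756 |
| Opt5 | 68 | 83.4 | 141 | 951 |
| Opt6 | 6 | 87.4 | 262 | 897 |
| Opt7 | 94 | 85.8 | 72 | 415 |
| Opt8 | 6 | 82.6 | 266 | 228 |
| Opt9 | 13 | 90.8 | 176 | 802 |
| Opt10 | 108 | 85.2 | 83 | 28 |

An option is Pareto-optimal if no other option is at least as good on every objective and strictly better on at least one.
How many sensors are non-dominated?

7

Opt1: not dominated.
Opt2: not dominated.
Opt3: not dominated (best accuracy).
Opt4: dominated by Opt9 (power draw 13≤25, accuracy 90.8≥84.8, cost 176≤186, sample rate 802≥756).
Opt5: not dominated (best sample rate).
Opt6: not dominated.
Opt7: not dominated (best cost).
Opt8: dominated by Opt6 (power draw 6≤6, accuracy 87.4≥82.6, cost 262≤266, sample rate 897≥228).
Opt9: not dominated.
Opt10: dominated by Opt7 (power draw 94≤108, accuracy 85.8≥85.2, cost 72≤83, sample rate 415≥28).
Pareto-optimal: Opt1, Opt2, Opt3, Opt5, Opt6, Opt7, Opt9 → 7.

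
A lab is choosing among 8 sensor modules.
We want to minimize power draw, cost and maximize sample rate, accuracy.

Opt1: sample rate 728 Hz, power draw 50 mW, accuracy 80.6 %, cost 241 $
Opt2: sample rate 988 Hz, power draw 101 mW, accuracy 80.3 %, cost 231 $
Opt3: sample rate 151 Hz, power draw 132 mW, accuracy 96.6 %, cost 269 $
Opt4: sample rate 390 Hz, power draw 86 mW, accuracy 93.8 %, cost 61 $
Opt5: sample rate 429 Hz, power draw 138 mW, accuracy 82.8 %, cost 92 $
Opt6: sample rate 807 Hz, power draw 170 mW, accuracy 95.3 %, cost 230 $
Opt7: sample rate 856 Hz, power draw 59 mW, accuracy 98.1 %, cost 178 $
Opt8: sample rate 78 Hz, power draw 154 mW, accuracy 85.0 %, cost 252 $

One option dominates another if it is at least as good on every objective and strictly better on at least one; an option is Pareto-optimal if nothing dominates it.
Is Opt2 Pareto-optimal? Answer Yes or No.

Opt1: worse on sample rate (728 vs 988).
Opt3: worse on sample rate (151 vs 988).
Opt4: worse on sample rate (390 vs 988).
Opt5: worse on sample rate (429 vs 988).
Opt6: worse on sample rate (807 vs 988).
Opt7: worse on sample rate (856 vs 988).
Opt8: worse on sample rate (78 vs 988).
No option is at least as good as Opt2 on every objective and strictly better on one.

Yes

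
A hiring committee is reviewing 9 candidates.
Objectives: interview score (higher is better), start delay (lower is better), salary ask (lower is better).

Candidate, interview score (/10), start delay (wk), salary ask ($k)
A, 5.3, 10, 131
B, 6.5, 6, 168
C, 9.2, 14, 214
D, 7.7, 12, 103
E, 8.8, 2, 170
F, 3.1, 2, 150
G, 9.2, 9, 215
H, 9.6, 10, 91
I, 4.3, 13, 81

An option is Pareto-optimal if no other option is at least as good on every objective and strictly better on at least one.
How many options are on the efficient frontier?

6

A: dominated by H (interview score 9.6≥5.3, start delay 10≤10, salary ask 91≤131).
B: not dominated.
C: dominated by H (interview score 9.6≥9.2, start delay 10≤14, salary ask 91≤214).
D: dominated by H (interview score 9.6≥7.7, start delay 10≤12, salary ask 91≤103).
E: not dominated.
F: not dominated.
G: not dominated.
H: not dominated (best interview score).
I: not dominated (best salary ask).
Pareto-optimal: B, E, F, G, H, I → 6.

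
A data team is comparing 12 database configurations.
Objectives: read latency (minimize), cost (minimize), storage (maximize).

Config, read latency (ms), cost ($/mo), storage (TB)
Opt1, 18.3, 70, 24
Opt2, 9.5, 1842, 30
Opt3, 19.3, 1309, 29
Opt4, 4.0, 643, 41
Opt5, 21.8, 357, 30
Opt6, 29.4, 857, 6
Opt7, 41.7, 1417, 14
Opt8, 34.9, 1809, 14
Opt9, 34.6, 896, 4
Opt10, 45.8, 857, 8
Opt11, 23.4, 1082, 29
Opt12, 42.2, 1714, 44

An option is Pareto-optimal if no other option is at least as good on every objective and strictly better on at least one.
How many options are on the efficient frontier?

Opt1: not dominated (best cost).
Opt2: dominated by Opt4 (read latency 4.0≤9.5, cost 643≤1842, storage 41≥30).
Opt3: dominated by Opt4 (read latency 4.0≤19.3, cost 643≤1309, storage 41≥29).
Opt4: not dominated (best read latency).
Opt5: not dominated.
Opt6: dominated by Opt1 (read latency 18.3≤29.4, cost 70≤857, storage 24≥6).
Opt7: dominated by Opt1 (read latency 18.3≤41.7, cost 70≤1417, storage 24≥14).
Opt8: dominated by Opt1 (read latency 18.3≤34.9, cost 70≤1809, storage 24≥14).
Opt9: dominated by Opt1 (read latency 18.3≤34.6, cost 70≤896, storage 24≥4).
Opt10: dominated by Opt1 (read latency 18.3≤45.8, cost 70≤857, storage 24≥8).
Opt11: dominated by Opt4 (read latency 4.0≤23.4, cost 643≤1082, storage 41≥29).
Opt12: not dominated (best storage).
Pareto-optimal: Opt1, Opt4, Opt5, Opt12 → 4.

4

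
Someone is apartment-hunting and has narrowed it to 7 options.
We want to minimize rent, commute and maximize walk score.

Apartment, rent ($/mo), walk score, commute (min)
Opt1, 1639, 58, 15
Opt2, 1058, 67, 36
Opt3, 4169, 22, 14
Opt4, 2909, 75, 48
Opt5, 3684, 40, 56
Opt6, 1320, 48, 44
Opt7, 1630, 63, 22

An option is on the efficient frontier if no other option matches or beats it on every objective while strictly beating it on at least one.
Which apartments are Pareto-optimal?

Opt1, Opt2, Opt3, Opt4, Opt7

Opt1: not dominated.
Opt2: not dominated (best rent).
Opt3: not dominated (best commute).
Opt4: not dominated (best walk score).
Opt5: dominated by Opt1 (rent 1639≤3684, walk score 58≥40, commute 15≤56).
Opt6: dominated by Opt2 (rent 1058≤1320, walk score 67≥48, commute 36≤44).
Opt7: not dominated.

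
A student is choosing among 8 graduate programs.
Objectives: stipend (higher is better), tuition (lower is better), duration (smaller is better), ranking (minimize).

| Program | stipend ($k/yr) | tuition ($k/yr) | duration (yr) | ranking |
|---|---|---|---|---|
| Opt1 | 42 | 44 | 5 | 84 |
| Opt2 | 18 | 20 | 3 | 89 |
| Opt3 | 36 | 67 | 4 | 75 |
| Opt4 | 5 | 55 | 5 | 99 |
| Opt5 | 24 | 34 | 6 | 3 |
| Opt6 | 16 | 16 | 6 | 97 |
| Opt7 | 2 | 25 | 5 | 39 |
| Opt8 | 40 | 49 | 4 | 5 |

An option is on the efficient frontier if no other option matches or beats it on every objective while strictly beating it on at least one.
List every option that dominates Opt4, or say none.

Opt1: stipend 42≥5, tuition 44≤55, duration 5≤5, ranking 84≤99 — dominates Opt4.
Opt2: stipend 18≥5, tuition 20≤55, duration 3≤5, ranking 89≤99 — dominates Opt4.
Opt8: stipend 40≥5, tuition 49≤55, duration 4≤5, ranking 5≤99 — dominates Opt4.
Others (Opt3, Opt5, Opt6, Opt7) are each worse than Opt4 on at least one objective.

Opt1, Opt2, Opt8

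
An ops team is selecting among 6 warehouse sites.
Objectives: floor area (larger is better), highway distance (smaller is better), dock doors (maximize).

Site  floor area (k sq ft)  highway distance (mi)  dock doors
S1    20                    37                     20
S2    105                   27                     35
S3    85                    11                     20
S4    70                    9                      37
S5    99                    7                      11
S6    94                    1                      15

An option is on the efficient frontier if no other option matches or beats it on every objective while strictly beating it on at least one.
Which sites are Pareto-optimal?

S2, S3, S4, S5, S6

S1: dominated by S2 (floor area 105≥20, highway distance 27≤37, dock doors 35≥20).
S2: not dominated (best floor area).
S3: not dominated.
S4: not dominated (best dock doors).
S5: not dominated.
S6: not dominated (best highway distance).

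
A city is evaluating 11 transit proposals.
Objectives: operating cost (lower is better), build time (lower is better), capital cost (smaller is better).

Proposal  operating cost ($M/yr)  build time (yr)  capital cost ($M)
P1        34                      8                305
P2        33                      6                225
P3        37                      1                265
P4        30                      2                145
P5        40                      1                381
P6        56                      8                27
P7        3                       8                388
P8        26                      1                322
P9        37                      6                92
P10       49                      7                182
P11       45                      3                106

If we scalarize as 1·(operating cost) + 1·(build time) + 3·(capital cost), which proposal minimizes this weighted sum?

P1: 1·34 + 1·8 + 3·305 = 957
P2: 1·33 + 1·6 + 3·225 = 714
P3: 1·37 + 1·1 + 3·265 = 833
P4: 1·30 + 1·2 + 3·145 = 467
P5: 1·40 + 1·1 + 3·381 = 1184
P6: 1·56 + 1·8 + 3·27 = 145
P7: 1·3 + 1·8 + 3·388 = 1175
P8: 1·26 + 1·1 + 3·322 = 993
P9: 1·37 + 1·6 + 3·92 = 319
P10: 1·49 + 1·7 + 3·182 = 602
P11: 1·45 + 1·3 + 3·106 = 366
Lowest: P6 at 145.

P6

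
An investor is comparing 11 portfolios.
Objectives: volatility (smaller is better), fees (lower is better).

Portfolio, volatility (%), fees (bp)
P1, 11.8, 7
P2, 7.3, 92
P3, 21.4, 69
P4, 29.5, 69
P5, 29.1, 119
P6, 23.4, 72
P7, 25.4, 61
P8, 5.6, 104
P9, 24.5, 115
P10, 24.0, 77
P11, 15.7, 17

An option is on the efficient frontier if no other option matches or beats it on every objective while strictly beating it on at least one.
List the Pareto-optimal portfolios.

P1, P2, P8

P1: not dominated (best fees).
P2: not dominated.
P3: dominated by P1 (volatility 11.8≤21.4, fees 7≤69).
P4: dominated by P1 (volatility 11.8≤29.5, fees 7≤69).
P5: dominated by P1 (volatility 11.8≤29.1, fees 7≤119).
P6: dominated by P1 (volatility 11.8≤23.4, fees 7≤72).
P7: dominated by P1 (volatility 11.8≤25.4, fees 7≤61).
P8: not dominated (best volatility).
P9: dominated by P1 (volatility 11.8≤24.5, fees 7≤115).
P10: dominated by P1 (volatility 11.8≤24.0, fees 7≤77).
P11: dominated by P1 (volatility 11.8≤15.7, fees 7≤17).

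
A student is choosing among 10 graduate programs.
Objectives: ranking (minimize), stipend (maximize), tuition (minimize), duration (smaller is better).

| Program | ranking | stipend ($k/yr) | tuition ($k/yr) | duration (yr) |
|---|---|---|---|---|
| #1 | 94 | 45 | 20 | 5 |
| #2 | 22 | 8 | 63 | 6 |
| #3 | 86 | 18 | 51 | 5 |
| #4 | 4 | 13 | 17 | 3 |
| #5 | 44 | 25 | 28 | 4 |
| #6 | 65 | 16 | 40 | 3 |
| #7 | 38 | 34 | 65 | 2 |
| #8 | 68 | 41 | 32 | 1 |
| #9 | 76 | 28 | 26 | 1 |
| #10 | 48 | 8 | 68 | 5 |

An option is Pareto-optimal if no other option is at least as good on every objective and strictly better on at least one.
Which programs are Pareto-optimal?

#1: not dominated (best stipend).
#2: dominated by #4 (ranking 4≤22, stipend 13≥8, tuition 17≤63, duration 3≤6).
#3: dominated by #5 (ranking 44≤86, stipend 25≥18, tuition 28≤51, duration 4≤5).
#4: not dominated (best ranking).
#5: not dominated.
#6: not dominated.
#7: not dominated.
#8: not dominated.
#9: not dominated.
#10: dominated by #4 (ranking 4≤48, stipend 13≥8, tuition 17≤68, duration 3≤5).

#1, #4, #5, #6, #7, #8, #9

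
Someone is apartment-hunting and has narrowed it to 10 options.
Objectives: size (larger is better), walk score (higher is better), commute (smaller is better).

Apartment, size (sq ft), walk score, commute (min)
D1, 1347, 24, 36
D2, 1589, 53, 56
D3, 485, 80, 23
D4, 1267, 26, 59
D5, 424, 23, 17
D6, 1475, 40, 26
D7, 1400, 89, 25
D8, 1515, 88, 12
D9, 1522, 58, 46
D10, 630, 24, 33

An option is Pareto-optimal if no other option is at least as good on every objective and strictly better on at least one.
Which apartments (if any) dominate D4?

D2: size 1589≥1267, walk score 53≥26, commute 56≤59 — dominates D4.
D6: size 1475≥1267, walk score 40≥26, commute 26≤59 — dominates D4.
D7: size 1400≥1267, walk score 89≥26, commute 25≤59 — dominates D4.
D8: size 1515≥1267, walk score 88≥26, commute 12≤59 — dominates D4.
D9: size 1522≥1267, walk score 58≥26, commute 46≤59 — dominates D4.
Others (D1, D3, D5, D10) are each worse than D4 on at least one objective.

D2, D6, D7, D8, D9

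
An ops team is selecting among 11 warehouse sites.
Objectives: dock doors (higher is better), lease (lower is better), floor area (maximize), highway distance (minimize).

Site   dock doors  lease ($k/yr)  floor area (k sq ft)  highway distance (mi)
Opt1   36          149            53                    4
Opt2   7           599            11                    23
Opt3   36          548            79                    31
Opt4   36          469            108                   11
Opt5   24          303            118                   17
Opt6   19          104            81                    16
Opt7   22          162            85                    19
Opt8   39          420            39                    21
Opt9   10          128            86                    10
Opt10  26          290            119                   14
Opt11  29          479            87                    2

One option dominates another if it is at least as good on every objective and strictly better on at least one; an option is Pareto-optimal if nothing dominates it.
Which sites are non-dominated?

Opt1: not dominated.
Opt2: dominated by Opt1 (dock doors 36≥7, lease 149≤599, floor area 53≥11, highway distance 4≤23).
Opt3: dominated by Opt4 (dock doors 36≥36, lease 469≤548, floor area 108≥79, highway distance 11≤31).
Opt4: not dominated.
Opt5: dominated by Opt10 (dock doors 26≥24, lease 290≤303, floor area 119≥118, highway distance 14≤17).
Opt6: not dominated (best lease).
Opt7: not dominated.
Opt8: not dominated (best dock doors).
Opt9: not dominated.
Opt10: not dominated (best floor area).
Opt11: not dominated (best highway distance).

Opt1, Opt4, Opt6, Opt7, Opt8, Opt9, Opt10, Opt11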